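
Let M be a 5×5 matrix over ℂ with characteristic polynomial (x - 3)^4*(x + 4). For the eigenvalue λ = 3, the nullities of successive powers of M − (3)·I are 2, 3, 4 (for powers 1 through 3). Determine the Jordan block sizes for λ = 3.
Block sizes for λ = 3: [3, 1]

From the dimensions of kernels of powers, the number of Jordan blocks of size at least j is d_j − d_{j−1} where d_j = dim ker(N^j) (with d_0 = 0). Computing the differences gives [2, 1, 1].
The number of blocks of size exactly k is (#blocks of size ≥ k) − (#blocks of size ≥ k + 1), so the partition is: 1 block(s) of size 1, 1 block(s) of size 3.
In nonincreasing order the block sizes are [3, 1].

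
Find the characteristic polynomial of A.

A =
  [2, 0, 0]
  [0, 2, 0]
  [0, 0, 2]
x^3 - 6*x^2 + 12*x - 8

Expanding det(x·I − A) (e.g. by cofactor expansion or by noting that A is similar to its Jordan form J, which has the same characteristic polynomial as A) gives
  χ_A(x) = x^3 - 6*x^2 + 12*x - 8
which factors as (x - 2)^3. The eigenvalues (with algebraic multiplicities) are λ = 2 with multiplicity 3.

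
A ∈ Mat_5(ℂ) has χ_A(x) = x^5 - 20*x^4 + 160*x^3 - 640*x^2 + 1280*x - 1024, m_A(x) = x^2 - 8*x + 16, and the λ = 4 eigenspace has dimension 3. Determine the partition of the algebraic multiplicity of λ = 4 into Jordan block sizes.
Block sizes for λ = 4: [2, 2, 1]

Step 1 — from the characteristic polynomial, algebraic multiplicity of λ = 4 is 5. From dim ker(A − (4)·I) = 3, there are exactly 3 Jordan blocks for λ = 4.
Step 2 — from the minimal polynomial, the factor (x − 4)^2 tells us the largest block for λ = 4 has size 2.
Step 3 — with total size 5, 3 blocks, and largest block 2, the block sizes (in nonincreasing order) are [2, 2, 1].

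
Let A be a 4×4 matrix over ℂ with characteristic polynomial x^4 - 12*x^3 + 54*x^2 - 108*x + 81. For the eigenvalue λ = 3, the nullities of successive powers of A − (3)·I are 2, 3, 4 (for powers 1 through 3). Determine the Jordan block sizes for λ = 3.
Block sizes for λ = 3: [3, 1]

From the dimensions of kernels of powers, the number of Jordan blocks of size at least j is d_j − d_{j−1} where d_j = dim ker(N^j) (with d_0 = 0). Computing the differences gives [2, 1, 1].
The number of blocks of size exactly k is (#blocks of size ≥ k) − (#blocks of size ≥ k + 1), so the partition is: 1 block(s) of size 1, 1 block(s) of size 3.
In nonincreasing order the block sizes are [3, 1].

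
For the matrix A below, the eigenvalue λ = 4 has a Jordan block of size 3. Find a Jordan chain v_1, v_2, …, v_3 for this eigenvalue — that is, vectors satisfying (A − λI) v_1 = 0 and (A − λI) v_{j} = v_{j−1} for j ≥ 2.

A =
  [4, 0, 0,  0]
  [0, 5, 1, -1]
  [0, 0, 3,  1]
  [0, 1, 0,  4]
A Jordan chain for λ = 4 of length 3:
v_1 = (0, 0, 1, 1)ᵀ
v_2 = (0, 1, 0, 1)ᵀ
v_3 = (0, 1, 0, 0)ᵀ

Let N = A − (4)·I. We want v_3 with N^3 v_3 = 0 but N^2 v_3 ≠ 0; then v_{j-1} := N · v_j for j = 3, …, 2.

Pick v_3 = (0, 1, 0, 0)ᵀ.
Then v_2 = N · v_3 = (0, 1, 0, 1)ᵀ.
Then v_1 = N · v_2 = (0, 0, 1, 1)ᵀ.

Sanity check: (A − (4)·I) v_1 = (0, 0, 0, 0)ᵀ = 0. ✓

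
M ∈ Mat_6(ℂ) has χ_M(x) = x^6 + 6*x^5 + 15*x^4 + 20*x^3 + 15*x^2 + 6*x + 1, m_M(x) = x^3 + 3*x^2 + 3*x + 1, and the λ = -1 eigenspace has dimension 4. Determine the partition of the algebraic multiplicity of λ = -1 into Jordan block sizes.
Block sizes for λ = -1: [3, 1, 1, 1]

Step 1 — from the characteristic polynomial, algebraic multiplicity of λ = -1 is 6. From dim ker(M − (-1)·I) = 4, there are exactly 4 Jordan blocks for λ = -1.
Step 2 — from the minimal polynomial, the factor (x + 1)^3 tells us the largest block for λ = -1 has size 3.
Step 3 — with total size 6, 4 blocks, and largest block 3, the block sizes (in nonincreasing order) are [3, 1, 1, 1].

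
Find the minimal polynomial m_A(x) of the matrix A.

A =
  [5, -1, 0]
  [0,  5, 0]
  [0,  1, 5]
x^2 - 10*x + 25

The characteristic polynomial is χ_A(x) = (x - 5)^3, so the eigenvalues are known. The minimal polynomial is
  m_A(x) = Π_λ (x − λ)^{k_λ}
where k_λ is the size of the *largest* Jordan block for λ (equivalently, the smallest k with (A − λI)^k v = 0 for every generalised eigenvector v of λ).

  λ = 5: largest Jordan block has size 2, contributing (x − 5)^2

So m_A(x) = (x - 5)^2 = x^2 - 10*x + 25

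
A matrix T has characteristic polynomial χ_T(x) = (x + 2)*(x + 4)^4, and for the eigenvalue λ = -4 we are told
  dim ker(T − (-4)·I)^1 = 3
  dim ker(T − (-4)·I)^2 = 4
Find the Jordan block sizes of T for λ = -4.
Block sizes for λ = -4: [2, 1, 1]

From the dimensions of kernels of powers, the number of Jordan blocks of size at least j is d_j − d_{j−1} where d_j = dim ker(N^j) (with d_0 = 0). Computing the differences gives [3, 1].
The number of blocks of size exactly k is (#blocks of size ≥ k) − (#blocks of size ≥ k + 1), so the partition is: 2 block(s) of size 1, 1 block(s) of size 2.
In nonincreasing order the block sizes are [2, 1, 1].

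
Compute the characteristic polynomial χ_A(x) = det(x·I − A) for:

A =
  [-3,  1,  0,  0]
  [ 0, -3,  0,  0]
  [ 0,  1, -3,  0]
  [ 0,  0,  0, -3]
x^4 + 12*x^3 + 54*x^2 + 108*x + 81

Expanding det(x·I − A) (e.g. by cofactor expansion or by noting that A is similar to its Jordan form J, which has the same characteristic polynomial as A) gives
  χ_A(x) = x^4 + 12*x^3 + 54*x^2 + 108*x + 81
which factors as (x + 3)^4. The eigenvalues (with algebraic multiplicities) are λ = -3 with multiplicity 4.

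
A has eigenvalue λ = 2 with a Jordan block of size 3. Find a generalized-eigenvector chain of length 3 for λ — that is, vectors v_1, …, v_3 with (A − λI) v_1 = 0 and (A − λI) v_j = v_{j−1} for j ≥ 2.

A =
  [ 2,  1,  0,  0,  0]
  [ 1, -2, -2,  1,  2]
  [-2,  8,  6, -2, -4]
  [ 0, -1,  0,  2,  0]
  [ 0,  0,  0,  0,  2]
A Jordan chain for λ = 2 of length 3:
v_1 = (1, 0, 0, -1, 0)ᵀ
v_2 = (0, 1, -2, 0, 0)ᵀ
v_3 = (1, 0, 0, 0, 0)ᵀ

Let N = A − (2)·I. We want v_3 with N^3 v_3 = 0 but N^2 v_3 ≠ 0; then v_{j-1} := N · v_j for j = 3, …, 2.

Pick v_3 = (1, 0, 0, 0, 0)ᵀ.
Then v_2 = N · v_3 = (0, 1, -2, 0, 0)ᵀ.
Then v_1 = N · v_2 = (1, 0, 0, -1, 0)ᵀ.

Sanity check: (A − (2)·I) v_1 = (0, 0, 0, 0, 0)ᵀ = 0. ✓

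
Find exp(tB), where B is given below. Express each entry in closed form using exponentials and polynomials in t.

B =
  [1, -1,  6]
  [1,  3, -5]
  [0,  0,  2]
e^{tB} =
  [-t*exp(2*t) + exp(2*t), -t*exp(2*t), -t^2*exp(2*t)/2 + 6*t*exp(2*t)]
  [t*exp(2*t), t*exp(2*t) + exp(2*t), t^2*exp(2*t)/2 - 5*t*exp(2*t)]
  [0, 0, exp(2*t)]

Strategy: write B = P · J · P⁻¹ where J is a Jordan canonical form, so e^{tB} = P · e^{tJ} · P⁻¹, and e^{tJ} can be computed block-by-block.

B has Jordan form
J =
  [2, 1, 0]
  [0, 2, 1]
  [0, 0, 2]
(up to reordering of blocks).

Per-block formulas:
  For a 3×3 Jordan block J_3(2): exp(t · J_3(2)) = e^(2t)·(I + t·N + (t^2/2)·N^2), where N is the 3×3 nilpotent shift.

After assembling e^{tJ} and conjugating by P, we get:

e^{tB} =
  [-t*exp(2*t) + exp(2*t), -t*exp(2*t), -t^2*exp(2*t)/2 + 6*t*exp(2*t)]
  [t*exp(2*t), t*exp(2*t) + exp(2*t), t^2*exp(2*t)/2 - 5*t*exp(2*t)]
  [0, 0, exp(2*t)]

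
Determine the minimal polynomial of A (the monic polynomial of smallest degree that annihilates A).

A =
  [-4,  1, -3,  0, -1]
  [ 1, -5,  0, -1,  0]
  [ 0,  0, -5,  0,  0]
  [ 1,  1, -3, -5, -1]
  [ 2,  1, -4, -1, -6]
x^3 + 15*x^2 + 75*x + 125

The characteristic polynomial is χ_A(x) = (x + 5)^5, so the eigenvalues are known. The minimal polynomial is
  m_A(x) = Π_λ (x − λ)^{k_λ}
where k_λ is the size of the *largest* Jordan block for λ (equivalently, the smallest k with (A − λI)^k v = 0 for every generalised eigenvector v of λ).

  λ = -5: largest Jordan block has size 3, contributing (x + 5)^3

So m_A(x) = (x + 5)^3 = x^3 + 15*x^2 + 75*x + 125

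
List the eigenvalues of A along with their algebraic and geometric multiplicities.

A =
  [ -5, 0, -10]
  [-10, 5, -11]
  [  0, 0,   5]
λ = -5: alg = 1, geom = 1; λ = 5: alg = 2, geom = 1

Step 1 — factor the characteristic polynomial to read off the algebraic multiplicities:
  χ_A(x) = (x - 5)^2*(x + 5)

Step 2 — compute geometric multiplicities via the rank-nullity identity g(λ) = n − rank(A − λI):
  rank(A − (-5)·I) = 2, so dim ker(A − (-5)·I) = n − 2 = 1
  rank(A − (5)·I) = 2, so dim ker(A − (5)·I) = n − 2 = 1

Summary:
  λ = -5: algebraic multiplicity = 1, geometric multiplicity = 1
  λ = 5: algebraic multiplicity = 2, geometric multiplicity = 1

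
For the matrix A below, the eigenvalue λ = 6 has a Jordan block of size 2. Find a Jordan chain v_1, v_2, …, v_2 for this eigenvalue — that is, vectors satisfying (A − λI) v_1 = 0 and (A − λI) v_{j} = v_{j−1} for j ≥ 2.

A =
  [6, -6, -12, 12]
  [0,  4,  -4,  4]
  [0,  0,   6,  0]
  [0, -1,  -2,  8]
A Jordan chain for λ = 6 of length 2:
v_1 = (-6, -2, 0, -1)ᵀ
v_2 = (0, 1, 0, 0)ᵀ

Let N = A − (6)·I. We want v_2 with N^2 v_2 = 0 but N^1 v_2 ≠ 0; then v_{j-1} := N · v_j for j = 2, …, 2.

Pick v_2 = (0, 1, 0, 0)ᵀ.
Then v_1 = N · v_2 = (-6, -2, 0, -1)ᵀ.

Sanity check: (A − (6)·I) v_1 = (0, 0, 0, 0)ᵀ = 0. ✓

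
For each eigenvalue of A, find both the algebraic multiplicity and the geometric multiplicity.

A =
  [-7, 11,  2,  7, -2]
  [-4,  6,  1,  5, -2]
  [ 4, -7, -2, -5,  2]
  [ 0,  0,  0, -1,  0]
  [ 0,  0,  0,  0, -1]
λ = -1: alg = 5, geom = 3

Step 1 — factor the characteristic polynomial to read off the algebraic multiplicities:
  χ_A(x) = (x + 1)^5

Step 2 — compute geometric multiplicities via the rank-nullity identity g(λ) = n − rank(A − λI):
  rank(A − (-1)·I) = 2, so dim ker(A − (-1)·I) = n − 2 = 3

Summary:
  λ = -1: algebraic multiplicity = 5, geometric multiplicity = 3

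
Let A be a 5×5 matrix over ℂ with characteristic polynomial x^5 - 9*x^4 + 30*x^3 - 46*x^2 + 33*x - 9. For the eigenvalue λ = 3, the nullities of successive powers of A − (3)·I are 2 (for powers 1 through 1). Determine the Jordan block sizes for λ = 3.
Block sizes for λ = 3: [1, 1]

From the dimensions of kernels of powers, the number of Jordan blocks of size at least j is d_j − d_{j−1} where d_j = dim ker(N^j) (with d_0 = 0). Computing the differences gives [2].
The number of blocks of size exactly k is (#blocks of size ≥ k) − (#blocks of size ≥ k + 1), so the partition is: 2 block(s) of size 1.
In nonincreasing order the block sizes are [1, 1].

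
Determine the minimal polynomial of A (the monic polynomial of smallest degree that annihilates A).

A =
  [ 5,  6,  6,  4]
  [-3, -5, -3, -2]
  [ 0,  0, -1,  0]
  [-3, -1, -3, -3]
x^3 + 3*x^2 + 3*x + 1

The characteristic polynomial is χ_A(x) = (x + 1)^4, so the eigenvalues are known. The minimal polynomial is
  m_A(x) = Π_λ (x − λ)^{k_λ}
where k_λ is the size of the *largest* Jordan block for λ (equivalently, the smallest k with (A − λI)^k v = 0 for every generalised eigenvector v of λ).

  λ = -1: largest Jordan block has size 3, contributing (x + 1)^3

So m_A(x) = (x + 1)^3 = x^3 + 3*x^2 + 3*x + 1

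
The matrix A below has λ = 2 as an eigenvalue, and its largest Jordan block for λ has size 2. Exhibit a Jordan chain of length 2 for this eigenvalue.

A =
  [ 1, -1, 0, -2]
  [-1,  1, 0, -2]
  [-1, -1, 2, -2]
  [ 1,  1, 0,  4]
A Jordan chain for λ = 2 of length 2:
v_1 = (-1, -1, -1, 1)ᵀ
v_2 = (1, 0, 0, 0)ᵀ

Let N = A − (2)·I. We want v_2 with N^2 v_2 = 0 but N^1 v_2 ≠ 0; then v_{j-1} := N · v_j for j = 2, …, 2.

Pick v_2 = (1, 0, 0, 0)ᵀ.
Then v_1 = N · v_2 = (-1, -1, -1, 1)ᵀ.

Sanity check: (A − (2)·I) v_1 = (0, 0, 0, 0)ᵀ = 0. ✓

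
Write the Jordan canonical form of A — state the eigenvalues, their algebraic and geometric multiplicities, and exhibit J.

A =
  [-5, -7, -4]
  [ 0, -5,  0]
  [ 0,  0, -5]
J_2(-5) ⊕ J_1(-5)

The characteristic polynomial is
  det(x·I − A) = x^3 + 15*x^2 + 75*x + 125 = (x + 5)^3

Eigenvalues and multiplicities (the geometric multiplicity of λ is n − rank(A − λI), which equals the number of Jordan blocks for λ):
  λ = -5: algebraic multiplicity = 3, geometric multiplicity = 2

Determining the block sizes for each eigenvalue:
  λ = -5: 2 blocks summing to 3 forces exactly one block of size 2 and the rest size 1 → block sizes [2, 1]

Assembling the blocks gives a Jordan form
J =
  [-5,  1,  0]
  [ 0, -5,  0]
  [ 0,  0, -5]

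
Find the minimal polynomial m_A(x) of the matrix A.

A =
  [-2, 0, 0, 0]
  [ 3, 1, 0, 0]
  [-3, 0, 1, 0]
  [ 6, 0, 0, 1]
x^2 + x - 2

The characteristic polynomial is χ_A(x) = (x - 1)^3*(x + 2), so the eigenvalues are known. The minimal polynomial is
  m_A(x) = Π_λ (x − λ)^{k_λ}
where k_λ is the size of the *largest* Jordan block for λ (equivalently, the smallest k with (A − λI)^k v = 0 for every generalised eigenvector v of λ).

  λ = -2: largest Jordan block has size 1, contributing (x + 2)
  λ = 1: largest Jordan block has size 1, contributing (x − 1)

So m_A(x) = (x - 1)*(x + 2) = x^2 + x - 2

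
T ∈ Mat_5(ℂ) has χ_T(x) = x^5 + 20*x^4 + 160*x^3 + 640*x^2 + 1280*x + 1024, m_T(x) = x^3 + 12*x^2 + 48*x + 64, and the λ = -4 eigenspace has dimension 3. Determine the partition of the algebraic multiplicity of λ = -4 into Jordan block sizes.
Block sizes for λ = -4: [3, 1, 1]

Step 1 — from the characteristic polynomial, algebraic multiplicity of λ = -4 is 5. From dim ker(T − (-4)·I) = 3, there are exactly 3 Jordan blocks for λ = -4.
Step 2 — from the minimal polynomial, the factor (x + 4)^3 tells us the largest block for λ = -4 has size 3.
Step 3 — with total size 5, 3 blocks, and largest block 3, the block sizes (in nonincreasing order) are [3, 1, 1].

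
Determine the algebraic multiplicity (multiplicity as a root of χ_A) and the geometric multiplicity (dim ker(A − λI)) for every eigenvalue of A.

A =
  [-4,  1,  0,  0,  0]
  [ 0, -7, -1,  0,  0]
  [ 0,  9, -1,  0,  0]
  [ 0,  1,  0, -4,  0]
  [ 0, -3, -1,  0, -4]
λ = -4: alg = 5, geom = 3

Step 1 — factor the characteristic polynomial to read off the algebraic multiplicities:
  χ_A(x) = (x + 4)^5

Step 2 — compute geometric multiplicities via the rank-nullity identity g(λ) = n − rank(A − λI):
  rank(A − (-4)·I) = 2, so dim ker(A − (-4)·I) = n − 2 = 3

Summary:
  λ = -4: algebraic multiplicity = 5, geometric multiplicity = 3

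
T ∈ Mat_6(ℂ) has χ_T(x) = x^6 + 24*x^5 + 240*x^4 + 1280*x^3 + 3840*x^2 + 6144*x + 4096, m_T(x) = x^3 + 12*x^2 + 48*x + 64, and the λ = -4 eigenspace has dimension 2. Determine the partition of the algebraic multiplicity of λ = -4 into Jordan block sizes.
Block sizes for λ = -4: [3, 3]

Step 1 — from the characteristic polynomial, algebraic multiplicity of λ = -4 is 6. From dim ker(T − (-4)·I) = 2, there are exactly 2 Jordan blocks for λ = -4.
Step 2 — from the minimal polynomial, the factor (x + 4)^3 tells us the largest block for λ = -4 has size 3.
Step 3 — with total size 6, 2 blocks, and largest block 3, the block sizes (in nonincreasing order) are [3, 3].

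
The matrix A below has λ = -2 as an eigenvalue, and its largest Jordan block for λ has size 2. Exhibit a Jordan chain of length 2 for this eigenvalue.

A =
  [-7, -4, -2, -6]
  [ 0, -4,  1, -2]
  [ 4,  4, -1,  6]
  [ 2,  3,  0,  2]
A Jordan chain for λ = -2 of length 2:
v_1 = (-2, 0, 2, 1)ᵀ
v_2 = (2, -1, -2, 0)ᵀ

Let N = A − (-2)·I. We want v_2 with N^2 v_2 = 0 but N^1 v_2 ≠ 0; then v_{j-1} := N · v_j for j = 2, …, 2.

Pick v_2 = (2, -1, -2, 0)ᵀ.
Then v_1 = N · v_2 = (-2, 0, 2, 1)ᵀ.

Sanity check: (A − (-2)·I) v_1 = (0, 0, 0, 0)ᵀ = 0. ✓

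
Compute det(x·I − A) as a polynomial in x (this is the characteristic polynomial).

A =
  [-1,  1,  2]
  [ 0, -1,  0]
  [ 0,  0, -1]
x^3 + 3*x^2 + 3*x + 1

Expanding det(x·I − A) (e.g. by cofactor expansion or by noting that A is similar to its Jordan form J, which has the same characteristic polynomial as A) gives
  χ_A(x) = x^3 + 3*x^2 + 3*x + 1
which factors as (x + 1)^3. The eigenvalues (with algebraic multiplicities) are λ = -1 with multiplicity 3.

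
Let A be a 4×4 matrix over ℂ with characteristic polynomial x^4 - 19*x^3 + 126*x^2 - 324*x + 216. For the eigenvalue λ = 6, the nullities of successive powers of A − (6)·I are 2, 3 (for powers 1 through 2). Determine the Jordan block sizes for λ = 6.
Block sizes for λ = 6: [2, 1]

From the dimensions of kernels of powers, the number of Jordan blocks of size at least j is d_j − d_{j−1} where d_j = dim ker(N^j) (with d_0 = 0). Computing the differences gives [2, 1].
The number of blocks of size exactly k is (#blocks of size ≥ k) − (#blocks of size ≥ k + 1), so the partition is: 1 block(s) of size 1, 1 block(s) of size 2.
In nonincreasing order the block sizes are [2, 1].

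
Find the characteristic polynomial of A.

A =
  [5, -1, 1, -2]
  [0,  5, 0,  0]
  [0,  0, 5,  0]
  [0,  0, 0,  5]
x^4 - 20*x^3 + 150*x^2 - 500*x + 625

Expanding det(x·I − A) (e.g. by cofactor expansion or by noting that A is similar to its Jordan form J, which has the same characteristic polynomial as A) gives
  χ_A(x) = x^4 - 20*x^3 + 150*x^2 - 500*x + 625
which factors as (x - 5)^4. The eigenvalues (with algebraic multiplicities) are λ = 5 with multiplicity 4.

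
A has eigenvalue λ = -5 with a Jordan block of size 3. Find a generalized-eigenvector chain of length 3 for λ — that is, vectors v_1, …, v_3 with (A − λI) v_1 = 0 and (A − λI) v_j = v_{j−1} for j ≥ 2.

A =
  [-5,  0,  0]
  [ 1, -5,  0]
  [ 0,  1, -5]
A Jordan chain for λ = -5 of length 3:
v_1 = (0, 0, 1)ᵀ
v_2 = (0, 1, 0)ᵀ
v_3 = (1, 0, 0)ᵀ

Let N = A − (-5)·I. We want v_3 with N^3 v_3 = 0 but N^2 v_3 ≠ 0; then v_{j-1} := N · v_j for j = 3, …, 2.

Pick v_3 = (1, 0, 0)ᵀ.
Then v_2 = N · v_3 = (0, 1, 0)ᵀ.
Then v_1 = N · v_2 = (0, 0, 1)ᵀ.

Sanity check: (A − (-5)·I) v_1 = (0, 0, 0)ᵀ = 0. ✓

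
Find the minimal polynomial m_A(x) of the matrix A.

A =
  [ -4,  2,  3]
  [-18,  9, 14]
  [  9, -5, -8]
x^3 + 3*x^2 + 3*x + 1

The characteristic polynomial is χ_A(x) = (x + 1)^3, so the eigenvalues are known. The minimal polynomial is
  m_A(x) = Π_λ (x − λ)^{k_λ}
where k_λ is the size of the *largest* Jordan block for λ (equivalently, the smallest k with (A − λI)^k v = 0 for every generalised eigenvector v of λ).

  λ = -1: largest Jordan block has size 3, contributing (x + 1)^3

So m_A(x) = (x + 1)^3 = x^3 + 3*x^2 + 3*x + 1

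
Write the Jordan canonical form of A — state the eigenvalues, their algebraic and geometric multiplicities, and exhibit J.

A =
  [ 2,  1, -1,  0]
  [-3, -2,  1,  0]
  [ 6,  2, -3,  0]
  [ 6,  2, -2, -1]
J_2(-1) ⊕ J_1(-1) ⊕ J_1(-1)

The characteristic polynomial is
  det(x·I − A) = x^4 + 4*x^3 + 6*x^2 + 4*x + 1 = (x + 1)^4

Eigenvalues and multiplicities (the geometric multiplicity of λ is n − rank(A − λI), which equals the number of Jordan blocks for λ):
  λ = -1: algebraic multiplicity = 4, geometric multiplicity = 3

Determining the block sizes for each eigenvalue:
  λ = -1: 3 blocks summing to 4 forces exactly one block of size 2 and the rest size 1 → block sizes [2, 1, 1]

Assembling the blocks gives a Jordan form
J =
  [-1,  1,  0,  0]
  [ 0, -1,  0,  0]
  [ 0,  0, -1,  0]
  [ 0,  0,  0, -1]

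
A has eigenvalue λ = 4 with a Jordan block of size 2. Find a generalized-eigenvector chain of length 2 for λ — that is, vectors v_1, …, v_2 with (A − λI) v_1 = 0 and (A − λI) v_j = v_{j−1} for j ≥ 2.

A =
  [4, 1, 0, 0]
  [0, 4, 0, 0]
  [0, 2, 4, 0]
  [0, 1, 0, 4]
A Jordan chain for λ = 4 of length 2:
v_1 = (1, 0, 2, 1)ᵀ
v_2 = (0, 1, 0, 0)ᵀ

Let N = A − (4)·I. We want v_2 with N^2 v_2 = 0 but N^1 v_2 ≠ 0; then v_{j-1} := N · v_j for j = 2, …, 2.

Pick v_2 = (0, 1, 0, 0)ᵀ.
Then v_1 = N · v_2 = (1, 0, 2, 1)ᵀ.

Sanity check: (A − (4)·I) v_1 = (0, 0, 0, 0)ᵀ = 0. ✓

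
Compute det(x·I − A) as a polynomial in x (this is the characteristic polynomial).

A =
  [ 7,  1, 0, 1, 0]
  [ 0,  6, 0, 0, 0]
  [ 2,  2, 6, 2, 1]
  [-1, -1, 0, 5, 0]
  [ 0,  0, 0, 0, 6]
x^5 - 30*x^4 + 360*x^3 - 2160*x^2 + 6480*x - 7776

Expanding det(x·I − A) (e.g. by cofactor expansion or by noting that A is similar to its Jordan form J, which has the same characteristic polynomial as A) gives
  χ_A(x) = x^5 - 30*x^4 + 360*x^3 - 2160*x^2 + 6480*x - 7776
which factors as (x - 6)^5. The eigenvalues (with algebraic multiplicities) are λ = 6 with multiplicity 5.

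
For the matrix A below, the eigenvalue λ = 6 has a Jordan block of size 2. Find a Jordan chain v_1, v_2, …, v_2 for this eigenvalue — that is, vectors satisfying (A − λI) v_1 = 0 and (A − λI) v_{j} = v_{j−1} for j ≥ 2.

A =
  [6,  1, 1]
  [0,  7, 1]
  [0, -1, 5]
A Jordan chain for λ = 6 of length 2:
v_1 = (1, 1, -1)ᵀ
v_2 = (0, 1, 0)ᵀ

Let N = A − (6)·I. We want v_2 with N^2 v_2 = 0 but N^1 v_2 ≠ 0; then v_{j-1} := N · v_j for j = 2, …, 2.

Pick v_2 = (0, 1, 0)ᵀ.
Then v_1 = N · v_2 = (1, 1, -1)ᵀ.

Sanity check: (A − (6)·I) v_1 = (0, 0, 0)ᵀ = 0. ✓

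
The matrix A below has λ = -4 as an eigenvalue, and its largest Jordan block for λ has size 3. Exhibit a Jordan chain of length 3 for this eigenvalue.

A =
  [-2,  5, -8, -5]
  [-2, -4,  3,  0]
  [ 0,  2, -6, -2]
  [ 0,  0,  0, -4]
A Jordan chain for λ = -4 of length 3:
v_1 = (-6, -4, -4, 0)ᵀ
v_2 = (2, -2, 0, 0)ᵀ
v_3 = (1, 0, 0, 0)ᵀ

Let N = A − (-4)·I. We want v_3 with N^3 v_3 = 0 but N^2 v_3 ≠ 0; then v_{j-1} := N · v_j for j = 3, …, 2.

Pick v_3 = (1, 0, 0, 0)ᵀ.
Then v_2 = N · v_3 = (2, -2, 0, 0)ᵀ.
Then v_1 = N · v_2 = (-6, -4, -4, 0)ᵀ.

Sanity check: (A − (-4)·I) v_1 = (0, 0, 0, 0)ᵀ = 0. ✓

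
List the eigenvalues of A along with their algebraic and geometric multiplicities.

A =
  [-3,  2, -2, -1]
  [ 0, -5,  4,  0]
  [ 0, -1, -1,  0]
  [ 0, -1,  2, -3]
λ = -3: alg = 4, geom = 2

Step 1 — factor the characteristic polynomial to read off the algebraic multiplicities:
  χ_A(x) = (x + 3)^4

Step 2 — compute geometric multiplicities via the rank-nullity identity g(λ) = n − rank(A − λI):
  rank(A − (-3)·I) = 2, so dim ker(A − (-3)·I) = n − 2 = 2

Summary:
  λ = -3: algebraic multiplicity = 4, geometric multiplicity = 2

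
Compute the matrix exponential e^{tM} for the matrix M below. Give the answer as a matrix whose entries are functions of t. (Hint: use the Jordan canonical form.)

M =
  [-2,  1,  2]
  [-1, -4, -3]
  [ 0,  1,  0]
e^{tM} =
  [-t^2*exp(-2*t)/2 + exp(-2*t), t*exp(-2*t), t^2*exp(-2*t)/2 + 2*t*exp(-2*t)]
  [t^2*exp(-2*t) - t*exp(-2*t), -2*t*exp(-2*t) + exp(-2*t), -t^2*exp(-2*t) - 3*t*exp(-2*t)]
  [-t^2*exp(-2*t)/2, t*exp(-2*t), t^2*exp(-2*t)/2 + 2*t*exp(-2*t) + exp(-2*t)]

Strategy: write M = P · J · P⁻¹ where J is a Jordan canonical form, so e^{tM} = P · e^{tJ} · P⁻¹, and e^{tJ} can be computed block-by-block.

M has Jordan form
J =
  [-2,  1,  0]
  [ 0, -2,  1]
  [ 0,  0, -2]
(up to reordering of blocks).

Per-block formulas:
  For a 3×3 Jordan block J_3(-2): exp(t · J_3(-2)) = e^(-2t)·(I + t·N + (t^2/2)·N^2), where N is the 3×3 nilpotent shift.

After assembling e^{tJ} and conjugating by P, we get:

e^{tM} =
  [-t^2*exp(-2*t)/2 + exp(-2*t), t*exp(-2*t), t^2*exp(-2*t)/2 + 2*t*exp(-2*t)]
  [t^2*exp(-2*t) - t*exp(-2*t), -2*t*exp(-2*t) + exp(-2*t), -t^2*exp(-2*t) - 3*t*exp(-2*t)]
  [-t^2*exp(-2*t)/2, t*exp(-2*t), t^2*exp(-2*t)/2 + 2*t*exp(-2*t) + exp(-2*t)]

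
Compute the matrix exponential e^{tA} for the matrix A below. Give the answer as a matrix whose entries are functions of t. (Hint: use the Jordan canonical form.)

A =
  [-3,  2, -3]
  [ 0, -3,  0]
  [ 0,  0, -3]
e^{tA} =
  [exp(-3*t), 2*t*exp(-3*t), -3*t*exp(-3*t)]
  [0, exp(-3*t), 0]
  [0, 0, exp(-3*t)]

Strategy: write A = P · J · P⁻¹ where J is a Jordan canonical form, so e^{tA} = P · e^{tJ} · P⁻¹, and e^{tJ} can be computed block-by-block.

A has Jordan form
J =
  [-3,  1,  0]
  [ 0, -3,  0]
  [ 0,  0, -3]
(up to reordering of blocks).

Per-block formulas:
  For a 2×2 Jordan block J_2(-3): exp(t · J_2(-3)) = e^(-3t)·(I + t·N), where N is the 2×2 nilpotent shift.
  For a 1×1 block at λ = -3: exp(t · [-3]) = [e^(-3t)].

After assembling e^{tJ} and conjugating by P, we get:

e^{tA} =
  [exp(-3*t), 2*t*exp(-3*t), -3*t*exp(-3*t)]
  [0, exp(-3*t), 0]
  [0, 0, exp(-3*t)]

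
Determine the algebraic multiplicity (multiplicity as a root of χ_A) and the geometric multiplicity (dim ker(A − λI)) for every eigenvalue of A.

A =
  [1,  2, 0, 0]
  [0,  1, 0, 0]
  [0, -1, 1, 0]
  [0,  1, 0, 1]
λ = 1: alg = 4, geom = 3

Step 1 — factor the characteristic polynomial to read off the algebraic multiplicities:
  χ_A(x) = (x - 1)^4

Step 2 — compute geometric multiplicities via the rank-nullity identity g(λ) = n − rank(A − λI):
  rank(A − (1)·I) = 1, so dim ker(A − (1)·I) = n − 1 = 3

Summary:
  λ = 1: algebraic multiplicity = 4, geometric multiplicity = 3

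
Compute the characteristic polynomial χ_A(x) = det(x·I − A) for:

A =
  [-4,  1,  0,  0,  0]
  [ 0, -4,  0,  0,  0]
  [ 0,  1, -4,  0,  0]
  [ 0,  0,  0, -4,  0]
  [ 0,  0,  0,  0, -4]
x^5 + 20*x^4 + 160*x^3 + 640*x^2 + 1280*x + 1024

Expanding det(x·I − A) (e.g. by cofactor expansion or by noting that A is similar to its Jordan form J, which has the same characteristic polynomial as A) gives
  χ_A(x) = x^5 + 20*x^4 + 160*x^3 + 640*x^2 + 1280*x + 1024
which factors as (x + 4)^5. The eigenvalues (with algebraic multiplicities) are λ = -4 with multiplicity 5.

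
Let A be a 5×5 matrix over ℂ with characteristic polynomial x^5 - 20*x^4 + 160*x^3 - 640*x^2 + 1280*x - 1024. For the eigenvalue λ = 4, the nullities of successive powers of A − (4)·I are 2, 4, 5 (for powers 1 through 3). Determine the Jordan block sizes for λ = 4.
Block sizes for λ = 4: [3, 2]

From the dimensions of kernels of powers, the number of Jordan blocks of size at least j is d_j − d_{j−1} where d_j = dim ker(N^j) (with d_0 = 0). Computing the differences gives [2, 2, 1].
The number of blocks of size exactly k is (#blocks of size ≥ k) − (#blocks of size ≥ k + 1), so the partition is: 1 block(s) of size 2, 1 block(s) of size 3.
In nonincreasing order the block sizes are [3, 2].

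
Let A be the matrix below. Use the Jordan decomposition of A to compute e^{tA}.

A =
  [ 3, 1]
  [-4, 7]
e^{tA} =
  [-2*t*exp(5*t) + exp(5*t), t*exp(5*t)]
  [-4*t*exp(5*t), 2*t*exp(5*t) + exp(5*t)]

Strategy: write A = P · J · P⁻¹ where J is a Jordan canonical form, so e^{tA} = P · e^{tJ} · P⁻¹, and e^{tJ} can be computed block-by-block.

A has Jordan form
J =
  [5, 1]
  [0, 5]
(up to reordering of blocks).

Per-block formulas:
  For a 2×2 Jordan block J_2(5): exp(t · J_2(5)) = e^(5t)·(I + t·N), where N is the 2×2 nilpotent shift.

After assembling e^{tJ} and conjugating by P, we get:

e^{tA} =
  [-2*t*exp(5*t) + exp(5*t), t*exp(5*t)]
  [-4*t*exp(5*t), 2*t*exp(5*t) + exp(5*t)]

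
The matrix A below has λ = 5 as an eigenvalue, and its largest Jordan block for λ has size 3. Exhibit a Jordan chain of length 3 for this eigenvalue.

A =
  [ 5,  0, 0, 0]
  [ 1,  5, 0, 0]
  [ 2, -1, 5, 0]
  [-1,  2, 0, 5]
A Jordan chain for λ = 5 of length 3:
v_1 = (0, 0, -1, 2)ᵀ
v_2 = (0, 1, 2, -1)ᵀ
v_3 = (1, 0, 0, 0)ᵀ

Let N = A − (5)·I. We want v_3 with N^3 v_3 = 0 but N^2 v_3 ≠ 0; then v_{j-1} := N · v_j for j = 3, …, 2.

Pick v_3 = (1, 0, 0, 0)ᵀ.
Then v_2 = N · v_3 = (0, 1, 2, -1)ᵀ.
Then v_1 = N · v_2 = (0, 0, -1, 2)ᵀ.

Sanity check: (A − (5)·I) v_1 = (0, 0, 0, 0)ᵀ = 0. ✓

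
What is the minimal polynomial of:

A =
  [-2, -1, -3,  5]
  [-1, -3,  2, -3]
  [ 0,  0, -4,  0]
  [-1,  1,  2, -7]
x^3 + 12*x^2 + 48*x + 64

The characteristic polynomial is χ_A(x) = (x + 4)^4, so the eigenvalues are known. The minimal polynomial is
  m_A(x) = Π_λ (x − λ)^{k_λ}
where k_λ is the size of the *largest* Jordan block for λ (equivalently, the smallest k with (A − λI)^k v = 0 for every generalised eigenvector v of λ).

  λ = -4: largest Jordan block has size 3, contributing (x + 4)^3

So m_A(x) = (x + 4)^3 = x^3 + 12*x^2 + 48*x + 64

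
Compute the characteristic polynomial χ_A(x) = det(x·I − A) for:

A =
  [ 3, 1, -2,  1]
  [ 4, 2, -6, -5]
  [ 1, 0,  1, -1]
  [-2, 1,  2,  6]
x^4 - 12*x^3 + 54*x^2 - 108*x + 81

Expanding det(x·I − A) (e.g. by cofactor expansion or by noting that A is similar to its Jordan form J, which has the same characteristic polynomial as A) gives
  χ_A(x) = x^4 - 12*x^3 + 54*x^2 - 108*x + 81
which factors as (x - 3)^4. The eigenvalues (with algebraic multiplicities) are λ = 3 with multiplicity 4.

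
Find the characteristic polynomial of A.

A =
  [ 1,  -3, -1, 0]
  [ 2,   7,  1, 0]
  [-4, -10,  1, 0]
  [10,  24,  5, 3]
x^4 - 12*x^3 + 54*x^2 - 108*x + 81

Expanding det(x·I − A) (e.g. by cofactor expansion or by noting that A is similar to its Jordan form J, which has the same characteristic polynomial as A) gives
  χ_A(x) = x^4 - 12*x^3 + 54*x^2 - 108*x + 81
which factors as (x - 3)^4. The eigenvalues (with algebraic multiplicities) are λ = 3 with multiplicity 4.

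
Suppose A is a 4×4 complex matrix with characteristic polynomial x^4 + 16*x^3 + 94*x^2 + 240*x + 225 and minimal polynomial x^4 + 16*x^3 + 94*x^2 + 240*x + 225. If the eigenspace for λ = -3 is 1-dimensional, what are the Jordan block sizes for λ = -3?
Block sizes for λ = -3: [2]

Step 1 — from the characteristic polynomial, algebraic multiplicity of λ = -3 is 2. From dim ker(A − (-3)·I) = 1, there are exactly 1 Jordan blocks for λ = -3.
Step 2 — from the minimal polynomial, the factor (x + 3)^2 tells us the largest block for λ = -3 has size 2.
Step 3 — with total size 2, 1 blocks, and largest block 2, the block sizes (in nonincreasing order) are [2].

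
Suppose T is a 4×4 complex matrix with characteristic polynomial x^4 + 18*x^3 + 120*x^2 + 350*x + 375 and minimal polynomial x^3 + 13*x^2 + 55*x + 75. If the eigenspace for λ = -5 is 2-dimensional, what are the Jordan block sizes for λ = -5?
Block sizes for λ = -5: [2, 1]

Step 1 — from the characteristic polynomial, algebraic multiplicity of λ = -5 is 3. From dim ker(T − (-5)·I) = 2, there are exactly 2 Jordan blocks for λ = -5.
Step 2 — from the minimal polynomial, the factor (x + 5)^2 tells us the largest block for λ = -5 has size 2.
Step 3 — with total size 3, 2 blocks, and largest block 2, the block sizes (in nonincreasing order) are [2, 1].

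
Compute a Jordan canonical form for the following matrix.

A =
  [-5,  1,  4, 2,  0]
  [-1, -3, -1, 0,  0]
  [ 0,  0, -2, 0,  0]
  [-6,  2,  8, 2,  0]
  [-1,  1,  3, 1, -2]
J_3(-2) ⊕ J_2(-2)

The characteristic polynomial is
  det(x·I − A) = x^5 + 10*x^4 + 40*x^3 + 80*x^2 + 80*x + 32 = (x + 2)^5

Eigenvalues and multiplicities (the geometric multiplicity of λ is n − rank(A − λI), which equals the number of Jordan blocks for λ):
  λ = -2: algebraic multiplicity = 5, geometric multiplicity = 2

Determining the block sizes for each eigenvalue:
  λ = -2: with am = 5 and gm = 2, the partition is not yet determined (e.g. several partitions of 5 into 2 parts exist). Let N = A − (-2)·I. Computing rank(N^1) = 3, rank(N^2) = 1, rank(N^3) = 0; the number of blocks of size ≥ j is rank(N^{j−1}) − rank(N^j), giving [2, 2, 1]. So we have 1 block(s) of size 3, 1 block(s) of size 2 → block sizes [3, 2]

Assembling the blocks gives a Jordan form
J =
  [-2,  1,  0,  0,  0]
  [ 0, -2,  1,  0,  0]
  [ 0,  0, -2,  0,  0]
  [ 0,  0,  0, -2,  1]
  [ 0,  0,  0,  0, -2]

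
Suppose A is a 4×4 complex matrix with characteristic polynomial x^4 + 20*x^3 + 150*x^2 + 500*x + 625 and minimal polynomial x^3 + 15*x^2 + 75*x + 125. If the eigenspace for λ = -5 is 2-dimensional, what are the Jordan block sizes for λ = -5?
Block sizes for λ = -5: [3, 1]

Step 1 — from the characteristic polynomial, algebraic multiplicity of λ = -5 is 4. From dim ker(A − (-5)·I) = 2, there are exactly 2 Jordan blocks for λ = -5.
Step 2 — from the minimal polynomial, the factor (x + 5)^3 tells us the largest block for λ = -5 has size 3.
Step 3 — with total size 4, 2 blocks, and largest block 3, the block sizes (in nonincreasing order) are [3, 1].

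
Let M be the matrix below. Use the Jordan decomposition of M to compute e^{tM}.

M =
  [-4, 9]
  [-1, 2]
e^{tM} =
  [-3*t*exp(-t) + exp(-t), 9*t*exp(-t)]
  [-t*exp(-t), 3*t*exp(-t) + exp(-t)]

Strategy: write M = P · J · P⁻¹ where J is a Jordan canonical form, so e^{tM} = P · e^{tJ} · P⁻¹, and e^{tJ} can be computed block-by-block.

M has Jordan form
J =
  [-1,  1]
  [ 0, -1]
(up to reordering of blocks).

Per-block formulas:
  For a 2×2 Jordan block J_2(-1): exp(t · J_2(-1)) = e^(-1t)·(I + t·N), where N is the 2×2 nilpotent shift.

After assembling e^{tJ} and conjugating by P, we get:

e^{tM} =
  [-3*t*exp(-t) + exp(-t), 9*t*exp(-t)]
  [-t*exp(-t), 3*t*exp(-t) + exp(-t)]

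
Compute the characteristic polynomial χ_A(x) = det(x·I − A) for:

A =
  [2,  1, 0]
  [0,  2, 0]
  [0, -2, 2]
x^3 - 6*x^2 + 12*x - 8

Expanding det(x·I − A) (e.g. by cofactor expansion or by noting that A is similar to its Jordan form J, which has the same characteristic polynomial as A) gives
  χ_A(x) = x^3 - 6*x^2 + 12*x - 8
which factors as (x - 2)^3. The eigenvalues (with algebraic multiplicities) are λ = 2 with multiplicity 3.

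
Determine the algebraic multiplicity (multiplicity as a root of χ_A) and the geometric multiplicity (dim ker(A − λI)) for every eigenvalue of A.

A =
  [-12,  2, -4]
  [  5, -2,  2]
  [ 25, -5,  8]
λ = -2: alg = 3, geom = 1

Step 1 — factor the characteristic polynomial to read off the algebraic multiplicities:
  χ_A(x) = (x + 2)^3

Step 2 — compute geometric multiplicities via the rank-nullity identity g(λ) = n − rank(A − λI):
  rank(A − (-2)·I) = 2, so dim ker(A − (-2)·I) = n − 2 = 1

Summary:
  λ = -2: algebraic multiplicity = 3, geometric multiplicity = 1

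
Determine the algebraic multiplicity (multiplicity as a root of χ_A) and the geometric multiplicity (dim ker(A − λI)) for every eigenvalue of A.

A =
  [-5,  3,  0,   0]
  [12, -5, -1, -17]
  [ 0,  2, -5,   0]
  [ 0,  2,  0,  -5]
λ = -5: alg = 4, geom = 2

Step 1 — factor the characteristic polynomial to read off the algebraic multiplicities:
  χ_A(x) = (x + 5)^4

Step 2 — compute geometric multiplicities via the rank-nullity identity g(λ) = n − rank(A − λI):
  rank(A − (-5)·I) = 2, so dim ker(A − (-5)·I) = n − 2 = 2

Summary:
  λ = -5: algebraic multiplicity = 4, geometric multiplicity = 2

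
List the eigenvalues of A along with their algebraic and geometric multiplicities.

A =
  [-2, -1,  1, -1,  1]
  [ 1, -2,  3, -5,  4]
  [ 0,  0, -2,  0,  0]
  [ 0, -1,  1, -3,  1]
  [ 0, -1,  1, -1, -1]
λ = -2: alg = 5, geom = 3

Step 1 — factor the characteristic polynomial to read off the algebraic multiplicities:
  χ_A(x) = (x + 2)^5

Step 2 — compute geometric multiplicities via the rank-nullity identity g(λ) = n − rank(A − λI):
  rank(A − (-2)·I) = 2, so dim ker(A − (-2)·I) = n − 2 = 3

Summary:
  λ = -2: algebraic multiplicity = 5, geometric multiplicity = 3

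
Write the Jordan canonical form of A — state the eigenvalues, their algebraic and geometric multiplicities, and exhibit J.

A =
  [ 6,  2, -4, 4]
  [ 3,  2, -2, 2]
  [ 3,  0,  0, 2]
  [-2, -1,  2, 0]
J_3(2) ⊕ J_1(2)

The characteristic polynomial is
  det(x·I − A) = x^4 - 8*x^3 + 24*x^2 - 32*x + 16 = (x - 2)^4

Eigenvalues and multiplicities (the geometric multiplicity of λ is n − rank(A − λI), which equals the number of Jordan blocks for λ):
  λ = 2: algebraic multiplicity = 4, geometric multiplicity = 2

Determining the block sizes for each eigenvalue:
  λ = 2: with am = 4 and gm = 2, the partition is not yet determined (e.g. several partitions of 4 into 2 parts exist). Let N = A − (2)·I. Computing rank(N^1) = 2, rank(N^2) = 1, rank(N^3) = 0; the number of blocks of size ≥ j is rank(N^{j−1}) − rank(N^j), giving [2, 1, 1]. So we have 1 block(s) of size 3, 1 block(s) of size 1 → block sizes [3, 1]

Assembling the blocks gives a Jordan form
J =
  [2, 1, 0, 0]
  [0, 2, 1, 0]
  [0, 0, 2, 0]
  [0, 0, 0, 2]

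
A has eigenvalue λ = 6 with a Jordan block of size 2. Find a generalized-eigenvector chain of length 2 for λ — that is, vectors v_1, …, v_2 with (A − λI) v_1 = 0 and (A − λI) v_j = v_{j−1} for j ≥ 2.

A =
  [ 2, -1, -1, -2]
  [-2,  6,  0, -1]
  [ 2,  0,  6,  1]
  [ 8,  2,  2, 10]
A Jordan chain for λ = 6 of length 2:
v_1 = (-4, -2, 2, 8)ᵀ
v_2 = (1, 0, 0, 0)ᵀ

Let N = A − (6)·I. We want v_2 with N^2 v_2 = 0 but N^1 v_2 ≠ 0; then v_{j-1} := N · v_j for j = 2, …, 2.

Pick v_2 = (1, 0, 0, 0)ᵀ.
Then v_1 = N · v_2 = (-4, -2, 2, 8)ᵀ.

Sanity check: (A − (6)·I) v_1 = (0, 0, 0, 0)ᵀ = 0. ✓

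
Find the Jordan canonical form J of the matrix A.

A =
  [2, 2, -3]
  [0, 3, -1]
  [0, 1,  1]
J_3(2)

The characteristic polynomial is
  det(x·I − A) = x^3 - 6*x^2 + 12*x - 8 = (x - 2)^3

Eigenvalues and multiplicities (the geometric multiplicity of λ is n − rank(A − λI), which equals the number of Jordan blocks for λ):
  λ = 2: algebraic multiplicity = 3, geometric multiplicity = 1

Determining the block sizes for each eigenvalue:
  λ = 2: one block (gm = 1), so the single block has size am = 3 → block sizes [3]

Assembling the blocks gives a Jordan form
J =
  [2, 1, 0]
  [0, 2, 1]
  [0, 0, 2]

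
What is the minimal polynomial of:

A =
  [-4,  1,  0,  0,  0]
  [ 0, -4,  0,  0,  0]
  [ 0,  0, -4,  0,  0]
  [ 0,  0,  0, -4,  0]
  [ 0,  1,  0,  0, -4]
x^2 + 8*x + 16

The characteristic polynomial is χ_A(x) = (x + 4)^5, so the eigenvalues are known. The minimal polynomial is
  m_A(x) = Π_λ (x − λ)^{k_λ}
where k_λ is the size of the *largest* Jordan block for λ (equivalently, the smallest k with (A − λI)^k v = 0 for every generalised eigenvector v of λ).

  λ = -4: largest Jordan block has size 2, contributing (x + 4)^2

So m_A(x) = (x + 4)^2 = x^2 + 8*x + 16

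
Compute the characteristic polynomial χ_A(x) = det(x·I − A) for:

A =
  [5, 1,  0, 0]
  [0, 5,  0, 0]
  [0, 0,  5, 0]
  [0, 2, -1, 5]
x^4 - 20*x^3 + 150*x^2 - 500*x + 625

Expanding det(x·I − A) (e.g. by cofactor expansion or by noting that A is similar to its Jordan form J, which has the same characteristic polynomial as A) gives
  χ_A(x) = x^4 - 20*x^3 + 150*x^2 - 500*x + 625
which factors as (x - 5)^4. The eigenvalues (with algebraic multiplicities) are λ = 5 with multiplicity 4.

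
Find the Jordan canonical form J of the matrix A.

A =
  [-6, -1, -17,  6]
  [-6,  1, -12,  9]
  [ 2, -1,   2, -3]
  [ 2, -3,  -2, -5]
J_2(-2) ⊕ J_2(-2)

The characteristic polynomial is
  det(x·I − A) = x^4 + 8*x^3 + 24*x^2 + 32*x + 16 = (x + 2)^4

Eigenvalues and multiplicities (the geometric multiplicity of λ is n − rank(A − λI), which equals the number of Jordan blocks for λ):
  λ = -2: algebraic multiplicity = 4, geometric multiplicity = 2

Determining the block sizes for each eigenvalue:
  λ = -2: with am = 4 and gm = 2, the partition is not yet determined (e.g. several partitions of 4 into 2 parts exist). Let N = A − (-2)·I. Computing rank(N^1) = 2, rank(N^2) = 0; the number of blocks of size ≥ j is rank(N^{j−1}) − rank(N^j), giving [2, 2]. So we have 2 block(s) of size 2 → block sizes [2, 2]

Assembling the blocks gives a Jordan form
J =
  [-2,  1,  0,  0]
  [ 0, -2,  0,  0]
  [ 0,  0, -2,  1]
  [ 0,  0,  0, -2]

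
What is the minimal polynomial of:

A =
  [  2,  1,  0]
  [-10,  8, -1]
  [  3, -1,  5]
x^3 - 15*x^2 + 75*x - 125

The characteristic polynomial is χ_A(x) = (x - 5)^3, so the eigenvalues are known. The minimal polynomial is
  m_A(x) = Π_λ (x − λ)^{k_λ}
where k_λ is the size of the *largest* Jordan block for λ (equivalently, the smallest k with (A − λI)^k v = 0 for every generalised eigenvector v of λ).

  λ = 5: largest Jordan block has size 3, contributing (x − 5)^3

So m_A(x) = (x - 5)^3 = x^3 - 15*x^2 + 75*x - 125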